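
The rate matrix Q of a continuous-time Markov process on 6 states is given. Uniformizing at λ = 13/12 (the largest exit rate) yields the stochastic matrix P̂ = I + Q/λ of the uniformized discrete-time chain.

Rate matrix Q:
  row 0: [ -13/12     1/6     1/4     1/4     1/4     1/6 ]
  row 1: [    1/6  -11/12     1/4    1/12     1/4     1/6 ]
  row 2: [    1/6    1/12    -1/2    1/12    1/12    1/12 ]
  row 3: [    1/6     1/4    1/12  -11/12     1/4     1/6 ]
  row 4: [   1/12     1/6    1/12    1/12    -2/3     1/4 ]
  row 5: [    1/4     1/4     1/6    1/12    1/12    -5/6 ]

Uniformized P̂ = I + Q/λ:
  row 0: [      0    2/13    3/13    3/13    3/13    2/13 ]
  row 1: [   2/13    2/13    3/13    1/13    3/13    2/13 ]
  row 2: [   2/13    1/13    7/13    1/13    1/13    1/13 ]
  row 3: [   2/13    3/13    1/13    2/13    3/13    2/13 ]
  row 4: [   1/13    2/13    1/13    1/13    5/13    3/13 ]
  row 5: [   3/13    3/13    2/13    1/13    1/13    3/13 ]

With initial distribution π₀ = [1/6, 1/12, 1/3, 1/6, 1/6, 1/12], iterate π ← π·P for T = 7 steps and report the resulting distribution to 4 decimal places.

π = [0.1310, 0.1553, 0.2480, 0.1052, 0.1981, 0.1625]

t=0: π = [0.1667, 0.0833, 0.3333, 0.1667, 0.1667, 0.0833]
t=1: π = [0.1218, 0.1474, 0.2756, 0.1154, 0.1923, 0.1474]
t=2: π = [0.1317, 0.1529, 0.2569, 0.1045, 0.1953, 0.1588]
t=3: π = [0.1308, 0.1543, 0.2515, 0.1052, 0.1969, 0.1613]
t=4: π = [0.1310, 0.1550, 0.2493, 0.1051, 0.1975, 0.1621]
t=5: π = [0.1310, 0.1552, 0.2484, 0.1052, 0.1979, 0.1623]
t=6: π = [0.1310, 0.1553, 0.2481, 0.1052, 0.1980, 0.1624]
t=7: π = [0.1310, 0.1553, 0.2480, 0.1052, 0.1981, 0.1625]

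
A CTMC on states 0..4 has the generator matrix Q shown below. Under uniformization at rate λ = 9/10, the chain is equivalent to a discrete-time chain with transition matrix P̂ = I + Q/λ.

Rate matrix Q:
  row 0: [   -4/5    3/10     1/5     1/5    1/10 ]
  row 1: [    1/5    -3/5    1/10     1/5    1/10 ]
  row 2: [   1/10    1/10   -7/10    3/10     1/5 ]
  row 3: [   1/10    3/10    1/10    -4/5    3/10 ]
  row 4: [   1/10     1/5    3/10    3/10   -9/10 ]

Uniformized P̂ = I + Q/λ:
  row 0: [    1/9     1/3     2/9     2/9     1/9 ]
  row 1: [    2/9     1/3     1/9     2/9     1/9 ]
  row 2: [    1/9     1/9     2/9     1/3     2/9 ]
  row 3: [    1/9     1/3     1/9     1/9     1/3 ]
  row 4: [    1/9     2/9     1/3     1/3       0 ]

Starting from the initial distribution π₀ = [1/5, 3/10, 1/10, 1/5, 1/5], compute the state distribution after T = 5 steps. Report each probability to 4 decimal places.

π = [0.1416, 0.2741, 0.1841, 0.2350, 0.1653]

t=0: π = [0.2000, 0.3000, 0.1000, 0.2000, 0.2000]
t=1: π = [0.1444, 0.2889, 0.1889, 0.2333, 0.1444]
t=2: π = [0.1432, 0.2753, 0.1802, 0.2333, 0.1679]
t=3: π = [0.1417, 0.2746, 0.1844, 0.2350, 0.1643]
t=4: π = [0.1416, 0.2741, 0.1839, 0.2349, 0.1656]
t=5: π = [0.1416, 0.2741, 0.1841, 0.2350, 0.1653]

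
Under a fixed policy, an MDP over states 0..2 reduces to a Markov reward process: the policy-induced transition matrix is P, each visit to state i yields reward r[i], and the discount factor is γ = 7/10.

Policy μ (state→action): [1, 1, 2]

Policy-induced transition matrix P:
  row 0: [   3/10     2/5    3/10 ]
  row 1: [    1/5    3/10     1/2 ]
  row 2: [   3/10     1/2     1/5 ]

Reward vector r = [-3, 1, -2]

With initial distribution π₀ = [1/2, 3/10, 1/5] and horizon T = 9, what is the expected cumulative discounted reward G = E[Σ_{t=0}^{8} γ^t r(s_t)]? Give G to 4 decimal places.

G = -3.9824

t=0: π = [0.5000, 0.3000, 0.2000], E[r] = -1.6000, γ^t·E[r] = -1.600000, running G = -1.600000
t=1: π = [0.2700, 0.3900, 0.3400], E[r] = -1.1000, γ^t·E[r] = -0.770000, running G = -2.370000
t=2: π = [0.2610, 0.3950, 0.3440], E[r] = -1.0760, γ^t·E[r] = -0.527240, running G = -2.897240
t=3: π = [0.2605, 0.3949, 0.3446], E[r] = -1.0758, γ^t·E[r] = -0.368999, running G = -3.266239
t=4: π = [0.2605, 0.3950, 0.3445], E[r] = -1.0756, γ^t·E[r] = -0.258252, running G = -3.524491
t=5: π = [0.2605, 0.3950, 0.3445], E[r] = -1.0756, γ^t·E[r] = -0.180782, running G = -3.705273
t=6: π = [0.2605, 0.3950, 0.3445], E[r] = -1.0756, γ^t·E[r] = -0.126547, running G = -3.831820
t=7: π = [0.2605, 0.3950, 0.3445], E[r] = -1.0756, γ^t·E[r] = -0.088583, running G = -3.920403
t=8: π = [0.2605, 0.3950, 0.3445], E[r] = -1.0756, γ^t·E[r] = -0.062008, running G = -3.982411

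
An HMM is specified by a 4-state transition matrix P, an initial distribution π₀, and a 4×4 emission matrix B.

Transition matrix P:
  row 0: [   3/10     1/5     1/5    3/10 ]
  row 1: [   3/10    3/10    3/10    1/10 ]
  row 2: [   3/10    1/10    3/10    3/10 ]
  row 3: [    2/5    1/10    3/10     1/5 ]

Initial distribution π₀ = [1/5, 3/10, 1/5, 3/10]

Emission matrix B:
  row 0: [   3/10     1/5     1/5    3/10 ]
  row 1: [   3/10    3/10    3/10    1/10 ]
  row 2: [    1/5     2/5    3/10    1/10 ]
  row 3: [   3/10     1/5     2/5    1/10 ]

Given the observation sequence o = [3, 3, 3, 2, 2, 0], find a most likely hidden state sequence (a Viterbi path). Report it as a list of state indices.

t=0: δ = [6.000e-02, 3.000e-02, 2.000e-02, 3.000e-02]  (obs o_0=3)
t=1: δ = [5.400e-03, 1.200e-03, 1.200e-03, 1.800e-03]  ψ = [0, 0, 0, 0]  (obs o_1=3)
t=2: δ = [4.860e-04, 1.080e-04, 1.080e-04, 1.620e-04]  ψ = [0, 0, 0, 0]  (obs o_2=3)
t=3: δ = [2.916e-05, 2.916e-05, 2.916e-05, 5.832e-05]  ψ = [0, 0, 0, 0]  (obs o_3=2)
t=4: δ = [4.666e-06, 2.624e-06, 5.249e-06, 4.666e-06]  ψ = [3, 1, 3, 3]  (obs o_4=2)
t=5: δ = [5.599e-07, 2.799e-07, 3.149e-07, 4.724e-07]  ψ = [3, 0, 2, 2]  (obs o_5=0)
backtrack: best end state = 0; path = [0, 0, 0, 3, 3, 0]

path = [0, 0, 0, 3, 3, 0]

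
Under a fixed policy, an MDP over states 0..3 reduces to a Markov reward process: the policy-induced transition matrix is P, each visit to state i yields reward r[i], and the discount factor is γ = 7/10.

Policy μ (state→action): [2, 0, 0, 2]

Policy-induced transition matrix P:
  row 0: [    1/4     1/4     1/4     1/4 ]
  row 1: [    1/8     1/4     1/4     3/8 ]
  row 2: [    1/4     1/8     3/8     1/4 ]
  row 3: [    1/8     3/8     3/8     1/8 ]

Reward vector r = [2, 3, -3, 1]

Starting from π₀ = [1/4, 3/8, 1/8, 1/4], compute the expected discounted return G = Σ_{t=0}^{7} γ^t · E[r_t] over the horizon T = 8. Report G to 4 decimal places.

G = 2.4208

t=0: π = [0.2500, 0.3750, 0.1250, 0.2500], E[r] = 1.5000, γ^t·E[r] = 1.500000, running G = 1.500000
t=1: π = [0.1719, 0.2656, 0.2969, 0.2656], E[r] = 0.5156, γ^t·E[r] = 0.360938, running G = 1.860938
t=2: π = [0.1836, 0.2461, 0.3203, 0.2500], E[r] = 0.3945, γ^t·E[r] = 0.193320, running G = 2.054258
t=3: π = [0.1880, 0.2412, 0.3213, 0.2495], E[r] = 0.3853, γ^t·E[r] = 0.132142, running G = 2.186400
t=4: π = [0.1887, 0.2410, 0.3214, 0.2490], E[r] = 0.3853, γ^t·E[r] = 0.092514, running G = 2.278914
t=5: π = [0.1888, 0.2410, 0.3213, 0.2490], E[r] = 0.3855, γ^t·E[r] = 0.064791, running G = 2.343705
t=6: π = [0.1888, 0.2410, 0.3213, 0.2490], E[r] = 0.3855, γ^t·E[r] = 0.045358, running G = 2.389063
t=7: π = [0.1888, 0.2410, 0.3213, 0.2490], E[r] = 0.3855, γ^t·E[r] = 0.031751, running G = 2.420814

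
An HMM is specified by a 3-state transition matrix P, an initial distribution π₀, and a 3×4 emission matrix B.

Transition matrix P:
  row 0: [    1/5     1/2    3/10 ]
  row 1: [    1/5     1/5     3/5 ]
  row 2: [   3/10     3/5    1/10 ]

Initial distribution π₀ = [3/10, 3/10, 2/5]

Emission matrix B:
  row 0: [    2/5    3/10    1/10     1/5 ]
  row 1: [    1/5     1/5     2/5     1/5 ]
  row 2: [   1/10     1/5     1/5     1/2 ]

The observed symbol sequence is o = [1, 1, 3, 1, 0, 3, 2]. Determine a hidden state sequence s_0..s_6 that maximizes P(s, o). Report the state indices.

t=0: δ = [9.000e-02, 6.000e-02, 8.000e-02]  (obs o_0=1)
t=1: δ = [7.200e-03, 9.600e-03, 7.200e-03]  ψ = [2, 2, 1]  (obs o_1=1)
t=2: δ = [4.320e-04, 8.640e-04, 2.880e-03]  ψ = [2, 2, 1]  (obs o_2=3)
t=3: δ = [2.592e-04, 3.456e-04, 1.037e-04]  ψ = [2, 2, 1]  (obs o_3=1)
t=4: δ = [2.765e-05, 2.592e-05, 2.074e-05]  ψ = [1, 0, 1]  (obs o_4=0)
t=5: δ = [1.244e-06, 2.765e-06, 7.776e-06]  ψ = [2, 0, 1]  (obs o_5=3)
t=6: δ = [2.333e-07, 1.866e-06, 3.318e-07]  ψ = [2, 2, 1]  (obs o_6=2)
backtrack: best end state = 1; path = [2, 1, 2, 0, 1, 2, 1]

path = [2, 1, 2, 0, 1, 2, 1]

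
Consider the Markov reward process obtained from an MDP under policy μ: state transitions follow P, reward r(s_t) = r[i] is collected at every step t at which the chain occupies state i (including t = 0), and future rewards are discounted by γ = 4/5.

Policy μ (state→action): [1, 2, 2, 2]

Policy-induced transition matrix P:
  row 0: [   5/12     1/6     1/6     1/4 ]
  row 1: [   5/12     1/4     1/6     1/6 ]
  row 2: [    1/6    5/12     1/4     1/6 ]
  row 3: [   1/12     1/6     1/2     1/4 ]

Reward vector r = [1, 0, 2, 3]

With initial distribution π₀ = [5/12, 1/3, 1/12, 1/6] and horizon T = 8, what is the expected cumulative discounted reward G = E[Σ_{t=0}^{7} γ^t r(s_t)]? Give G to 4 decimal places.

t=0: π = [0.4167, 0.3333, 0.0833, 0.1667], E[r] = 1.0833, γ^t·E[r] = 1.083333, running G = 1.083333
t=1: π = [0.3403, 0.2153, 0.2292, 0.2153], E[r] = 1.4444, γ^t·E[r] = 1.155556, running G = 2.238889
t=2: π = [0.2876, 0.2419, 0.2575, 0.2130], E[r] = 1.4416, γ^t·E[r] = 0.922593, running G = 3.161481
t=3: π = [0.2813, 0.2512, 0.2591, 0.2084], E[r] = 1.4247, γ^t·E[r] = 0.729432, running G = 3.890914
t=4: π = [0.2824, 0.2524, 0.2577, 0.2075], E[r] = 1.4203, γ^t·E[r] = 0.581750, running G = 4.472663
t=5: π = [0.2831, 0.2521, 0.2573, 0.2075], E[r] = 1.4202, γ^t·E[r] = 0.465357, running G = 4.938020
t=6: π = [0.2832, 0.2520, 0.2573, 0.2075], E[r] = 1.4204, γ^t·E[r] = 0.372340, running G = 5.310360
t=7: π = [0.2832, 0.2520, 0.2573, 0.2076], E[r] = 1.4204, γ^t·E[r] = 0.297885, running G = 5.608245

G = 5.6082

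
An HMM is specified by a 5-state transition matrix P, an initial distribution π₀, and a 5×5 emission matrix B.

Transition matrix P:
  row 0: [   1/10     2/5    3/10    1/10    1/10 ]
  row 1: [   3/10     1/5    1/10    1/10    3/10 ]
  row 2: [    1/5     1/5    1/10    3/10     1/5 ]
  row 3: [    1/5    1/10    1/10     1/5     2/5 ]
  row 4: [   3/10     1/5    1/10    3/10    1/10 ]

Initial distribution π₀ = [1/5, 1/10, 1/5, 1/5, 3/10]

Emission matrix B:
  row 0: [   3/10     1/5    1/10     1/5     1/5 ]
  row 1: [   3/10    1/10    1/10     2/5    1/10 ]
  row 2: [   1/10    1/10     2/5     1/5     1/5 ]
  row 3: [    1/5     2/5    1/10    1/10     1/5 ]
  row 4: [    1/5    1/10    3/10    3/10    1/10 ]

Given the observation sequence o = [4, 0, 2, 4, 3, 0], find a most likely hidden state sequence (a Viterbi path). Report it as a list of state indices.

t=0: δ = [4.000e-02, 1.000e-02, 4.000e-02, 4.000e-02, 3.000e-02]  (obs o_0=4)
t=1: δ = [2.700e-03, 4.800e-03, 1.200e-03, 2.400e-03, 3.200e-03]  ψ = [4, 0, 0, 2, 3]  (obs o_1=0)
t=2: δ = [1.440e-04, 1.080e-04, 3.240e-04, 9.600e-05, 4.320e-04]  ψ = [1, 0, 0, 4, 1]  (obs o_2=2)
t=3: δ = [2.592e-05, 8.640e-06, 8.640e-06, 2.592e-05, 6.480e-06]  ψ = [4, 4, 0, 4, 2]  (obs o_3=4)
t=4: δ = [1.037e-06, 4.147e-06, 1.555e-06, 5.184e-07, 3.110e-06]  ψ = [3, 0, 0, 3, 3]  (obs o_4=3)
t=5: δ = [3.732e-07, 2.488e-07, 4.147e-08, 1.866e-07, 2.488e-07]  ψ = [1, 1, 1, 4, 1]  (obs o_5=0)
backtrack: best end state = 0; path = [0, 1, 4, 0, 1, 0]

path = [0, 1, 4, 0, 1, 0]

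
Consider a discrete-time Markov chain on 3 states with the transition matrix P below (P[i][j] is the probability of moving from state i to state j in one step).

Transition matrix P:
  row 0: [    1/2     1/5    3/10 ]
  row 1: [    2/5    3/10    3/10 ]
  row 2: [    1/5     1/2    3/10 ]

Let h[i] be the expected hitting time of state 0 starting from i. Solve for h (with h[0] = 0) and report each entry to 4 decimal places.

h = [0.0000, 2.9412, 3.5294]

First-step conditioning: h[0] = 0; for i ≠ 0, h[i] = 1 + Σ_k P[i][k]·h[k].
  h[1] = 1 + 3/10·h[1] + 3/10·h[2]
  h[2] = 1 + 1/2·h[1] + 3/10·h[2]
Solving the 2×2 linear system over states ≠ 0 gives exactly h = [0, 50/17, 60/17] (h[0] = 0 is the target).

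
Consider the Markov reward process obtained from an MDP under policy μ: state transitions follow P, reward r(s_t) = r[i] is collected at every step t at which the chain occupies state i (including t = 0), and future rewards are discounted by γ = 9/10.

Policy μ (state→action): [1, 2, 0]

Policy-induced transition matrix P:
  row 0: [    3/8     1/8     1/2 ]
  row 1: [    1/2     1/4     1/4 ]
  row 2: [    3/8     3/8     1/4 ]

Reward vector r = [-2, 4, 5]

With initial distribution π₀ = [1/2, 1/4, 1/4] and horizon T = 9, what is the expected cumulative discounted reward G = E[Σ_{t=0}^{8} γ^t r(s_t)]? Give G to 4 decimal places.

t=0: π = [0.5000, 0.2500, 0.2500], E[r] = 1.2500, γ^t·E[r] = 1.250000, running G = 1.250000
t=1: π = [0.4063, 0.2188, 0.3750], E[r] = 1.9375, γ^t·E[r] = 1.743750, running G = 2.993750
t=2: π = [0.4023, 0.2461, 0.3516], E[r] = 1.9375, γ^t·E[r] = 1.569375, running G = 4.563125
t=3: π = [0.4058, 0.2437, 0.3506], E[r] = 1.9160, γ^t·E[r] = 1.396775, running G = 5.959900
t=4: π = [0.4055, 0.2431, 0.3514], E[r] = 1.9187, γ^t·E[r] = 1.258860, running G = 7.218760
t=5: π = [0.4054, 0.2432, 0.3514], E[r] = 1.9190, γ^t·E[r] = 1.133172, running G = 8.351932
t=6: π = [0.4054, 0.2432, 0.3513], E[r] = 1.9189, γ^t·E[r] = 1.019788, running G = 9.371720
t=7: π = [0.4054, 0.2432, 0.3514], E[r] = 1.9189, γ^t·E[r] = 0.917812, running G = 10.289532
t=8: π = [0.4054, 0.2432, 0.3514], E[r] = 1.9189, γ^t·E[r] = 0.826032, running G = 11.115564

G = 11.1156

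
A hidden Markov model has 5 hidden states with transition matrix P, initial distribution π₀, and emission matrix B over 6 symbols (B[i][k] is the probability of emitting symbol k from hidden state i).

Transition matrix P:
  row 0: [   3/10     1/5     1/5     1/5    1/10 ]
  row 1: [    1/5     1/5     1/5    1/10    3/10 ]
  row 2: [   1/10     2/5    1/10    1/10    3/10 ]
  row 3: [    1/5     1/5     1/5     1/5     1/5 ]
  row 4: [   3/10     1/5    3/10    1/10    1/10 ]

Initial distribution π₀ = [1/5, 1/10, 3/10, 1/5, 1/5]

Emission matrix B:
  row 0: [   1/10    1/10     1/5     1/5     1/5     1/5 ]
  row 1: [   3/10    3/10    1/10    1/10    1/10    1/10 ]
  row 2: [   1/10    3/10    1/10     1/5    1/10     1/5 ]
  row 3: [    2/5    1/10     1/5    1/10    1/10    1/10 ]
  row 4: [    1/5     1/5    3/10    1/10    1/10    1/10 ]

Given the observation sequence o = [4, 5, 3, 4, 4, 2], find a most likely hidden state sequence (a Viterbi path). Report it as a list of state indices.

t=0: δ = [4.000e-02, 1.000e-02, 3.000e-02, 2.000e-02, 2.000e-02]  (obs o_0=4)
t=1: δ = [2.400e-03, 1.200e-03, 1.600e-03, 8.000e-04, 9.000e-04]  ψ = [0, 2, 0, 0, 2]  (obs o_1=5)
t=2: δ = [1.440e-04, 6.400e-05, 9.600e-05, 4.800e-05, 4.800e-05]  ψ = [0, 2, 0, 0, 2]  (obs o_2=3)
t=3: δ = [8.640e-06, 3.840e-06, 2.880e-06, 2.880e-06, 2.880e-06]  ψ = [0, 2, 0, 0, 2]  (obs o_3=4)
t=4: δ = [5.184e-07, 1.728e-07, 1.728e-07, 1.728e-07, 1.152e-07]  ψ = [0, 0, 0, 0, 1]  (obs o_4=4)
t=5: δ = [3.110e-08, 1.037e-08, 1.037e-08, 2.074e-08, 1.555e-08]  ψ = [0, 0, 0, 0, 0]  (obs o_5=2)
backtrack: best end state = 0; path = [0, 0, 0, 0, 0, 0]

path = [0, 0, 0, 0, 0, 0]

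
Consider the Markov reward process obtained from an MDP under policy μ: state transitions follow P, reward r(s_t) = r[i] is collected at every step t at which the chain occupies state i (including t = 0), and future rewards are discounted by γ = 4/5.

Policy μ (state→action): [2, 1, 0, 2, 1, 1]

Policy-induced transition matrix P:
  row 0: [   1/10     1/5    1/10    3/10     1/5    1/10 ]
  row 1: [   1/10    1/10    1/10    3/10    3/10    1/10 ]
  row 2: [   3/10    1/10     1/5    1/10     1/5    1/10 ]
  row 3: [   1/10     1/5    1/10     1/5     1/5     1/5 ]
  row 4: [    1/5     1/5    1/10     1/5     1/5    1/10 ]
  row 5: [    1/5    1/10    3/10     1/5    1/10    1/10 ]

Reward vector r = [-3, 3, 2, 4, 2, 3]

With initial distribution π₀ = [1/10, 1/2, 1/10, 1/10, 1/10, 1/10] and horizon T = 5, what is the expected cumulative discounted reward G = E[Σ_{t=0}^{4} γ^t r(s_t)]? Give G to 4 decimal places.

G = 6.9216

t=0: π = [0.1000, 0.5000, 0.1000, 0.1000, 0.1000, 0.1000], E[r] = 2.3000, γ^t·E[r] = 2.300000, running G = 2.300000
t=1: π = [0.1400, 0.1300, 0.1300, 0.2500, 0.2400, 0.1100], E[r] = 2.0400, γ^t·E[r] = 1.632000, running G = 3.932000
t=2: π = [0.1610, 0.1630, 0.1350, 0.2140, 0.2020, 0.1250], E[r] = 1.9110, γ^t·E[r] = 1.223040, running G = 5.155040
t=3: π = [0.1597, 0.1577, 0.1385, 0.2189, 0.2038, 0.1214], E[r] = 1.9184, γ^t·E[r] = 0.982221, running G = 6.137261
t=4: π = [0.1602, 0.1582, 0.1381, 0.2179, 0.2036, 0.1219], E[r] = 1.9148, γ^t·E[r] = 0.784306, running G = 6.921567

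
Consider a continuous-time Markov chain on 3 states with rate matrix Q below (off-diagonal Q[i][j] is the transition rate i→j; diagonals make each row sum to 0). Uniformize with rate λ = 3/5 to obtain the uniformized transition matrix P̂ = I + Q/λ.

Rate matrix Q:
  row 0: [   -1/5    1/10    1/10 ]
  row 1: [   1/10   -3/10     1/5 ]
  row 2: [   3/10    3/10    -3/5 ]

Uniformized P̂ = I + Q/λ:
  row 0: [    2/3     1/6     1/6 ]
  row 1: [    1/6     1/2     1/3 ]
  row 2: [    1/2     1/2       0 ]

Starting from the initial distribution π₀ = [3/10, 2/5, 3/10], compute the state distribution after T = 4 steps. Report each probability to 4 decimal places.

π = [0.4572, 0.3492, 0.1936]

t=0: π = [0.3000, 0.4000, 0.3000]
t=1: π = [0.4167, 0.4000, 0.1833]
t=2: π = [0.4361, 0.3611, 0.2028]
t=3: π = [0.4523, 0.3546, 0.1931]
t=4: π = [0.4572, 0.3492, 0.1936]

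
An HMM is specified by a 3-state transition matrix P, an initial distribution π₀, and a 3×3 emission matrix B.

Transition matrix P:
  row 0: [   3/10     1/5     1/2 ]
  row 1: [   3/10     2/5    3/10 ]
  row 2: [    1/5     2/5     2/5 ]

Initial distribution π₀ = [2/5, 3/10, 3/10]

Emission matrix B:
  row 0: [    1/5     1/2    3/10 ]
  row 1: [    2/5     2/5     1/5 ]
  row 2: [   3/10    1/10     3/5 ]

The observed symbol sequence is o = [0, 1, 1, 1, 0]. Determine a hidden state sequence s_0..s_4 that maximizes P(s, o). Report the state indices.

t=0: δ = [8.000e-02, 1.200e-01, 9.000e-02]  (obs o_0=0)
t=1: δ = [1.800e-02, 1.920e-02, 4.000e-03]  ψ = [1, 1, 0]  (obs o_1=1)
t=2: δ = [2.880e-03, 3.072e-03, 9.000e-04]  ψ = [1, 1, 0]  (obs o_2=1)
t=3: δ = [4.608e-04, 4.915e-04, 1.440e-04]  ψ = [1, 1, 0]  (obs o_3=1)
t=4: δ = [2.949e-05, 7.864e-05, 6.912e-05]  ψ = [1, 1, 0]  (obs o_4=0)
backtrack: best end state = 1; path = [1, 1, 1, 1, 1]

path = [1, 1, 1, 1, 1]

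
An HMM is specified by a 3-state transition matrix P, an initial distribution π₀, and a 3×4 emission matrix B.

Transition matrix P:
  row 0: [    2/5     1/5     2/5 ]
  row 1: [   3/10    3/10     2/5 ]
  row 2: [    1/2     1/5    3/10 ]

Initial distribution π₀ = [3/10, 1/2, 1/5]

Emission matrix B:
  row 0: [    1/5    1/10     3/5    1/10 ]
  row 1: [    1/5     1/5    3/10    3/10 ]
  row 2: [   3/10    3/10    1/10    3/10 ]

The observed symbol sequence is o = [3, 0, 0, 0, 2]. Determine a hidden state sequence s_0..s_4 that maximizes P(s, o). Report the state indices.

t=0: δ = [3.000e-02, 1.500e-01, 6.000e-02]  (obs o_0=3)
t=1: δ = [9.000e-03, 9.000e-03, 1.800e-02]  ψ = [1, 1, 1]  (obs o_1=0)
t=2: δ = [1.800e-03, 7.200e-04, 1.620e-03]  ψ = [2, 2, 2]  (obs o_2=0)
t=3: δ = [1.620e-04, 7.200e-05, 2.160e-04]  ψ = [2, 0, 0]  (obs o_3=0)
t=4: δ = [6.480e-05, 1.296e-05, 6.480e-06]  ψ = [2, 2, 0]  (obs o_4=2)
backtrack: best end state = 0; path = [1, 2, 0, 2, 0]

path = [1, 2, 0, 2, 0]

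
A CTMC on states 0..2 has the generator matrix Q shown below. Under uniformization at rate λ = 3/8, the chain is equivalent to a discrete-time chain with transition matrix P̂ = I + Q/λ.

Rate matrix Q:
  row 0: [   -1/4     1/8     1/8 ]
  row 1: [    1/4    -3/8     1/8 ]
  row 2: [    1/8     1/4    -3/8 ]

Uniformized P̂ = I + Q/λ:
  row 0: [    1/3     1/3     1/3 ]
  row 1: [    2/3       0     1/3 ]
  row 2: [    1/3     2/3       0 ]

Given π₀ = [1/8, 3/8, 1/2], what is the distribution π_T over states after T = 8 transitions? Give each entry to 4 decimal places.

t=0: π = [0.1250, 0.3750, 0.5000]
t=1: π = [0.4583, 0.3750, 0.1667]
t=2: π = [0.4583, 0.2639, 0.2778]
t=3: π = [0.4213, 0.3380, 0.2407]
t=4: π = [0.4460, 0.3009, 0.2531]
t=5: π = [0.4336, 0.3174, 0.2490]
t=6: π = [0.4391, 0.3105, 0.2503]
t=7: π = [0.4368, 0.3133, 0.2499]
t=8: π = [0.4378, 0.3122, 0.2500]

π = [0.4378, 0.3122, 0.2500]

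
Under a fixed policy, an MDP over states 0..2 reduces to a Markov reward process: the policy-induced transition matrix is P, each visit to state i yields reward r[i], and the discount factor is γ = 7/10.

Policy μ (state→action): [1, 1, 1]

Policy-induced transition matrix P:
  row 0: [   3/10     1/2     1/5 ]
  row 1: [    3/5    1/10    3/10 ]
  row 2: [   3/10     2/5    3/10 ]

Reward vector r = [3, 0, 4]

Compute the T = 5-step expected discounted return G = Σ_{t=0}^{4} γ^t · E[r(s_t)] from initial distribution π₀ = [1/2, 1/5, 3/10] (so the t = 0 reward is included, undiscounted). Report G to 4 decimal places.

G = 6.5890

t=0: π = [0.5000, 0.2000, 0.3000], E[r] = 2.7000, γ^t·E[r] = 2.700000, running G = 2.700000
t=1: π = [0.3600, 0.3900, 0.2500], E[r] = 2.0800, γ^t·E[r] = 1.456000, running G = 4.156000
t=2: π = [0.4170, 0.3190, 0.2640], E[r] = 2.3070, γ^t·E[r] = 1.130430, running G = 5.286430
t=3: π = [0.3957, 0.3460, 0.2583], E[r] = 2.2203, γ^t·E[r] = 0.761563, running G = 6.047993
t=4: π = [0.4038, 0.3358, 0.2604], E[r] = 2.2531, γ^t·E[r] = 0.540974, running G = 6.588967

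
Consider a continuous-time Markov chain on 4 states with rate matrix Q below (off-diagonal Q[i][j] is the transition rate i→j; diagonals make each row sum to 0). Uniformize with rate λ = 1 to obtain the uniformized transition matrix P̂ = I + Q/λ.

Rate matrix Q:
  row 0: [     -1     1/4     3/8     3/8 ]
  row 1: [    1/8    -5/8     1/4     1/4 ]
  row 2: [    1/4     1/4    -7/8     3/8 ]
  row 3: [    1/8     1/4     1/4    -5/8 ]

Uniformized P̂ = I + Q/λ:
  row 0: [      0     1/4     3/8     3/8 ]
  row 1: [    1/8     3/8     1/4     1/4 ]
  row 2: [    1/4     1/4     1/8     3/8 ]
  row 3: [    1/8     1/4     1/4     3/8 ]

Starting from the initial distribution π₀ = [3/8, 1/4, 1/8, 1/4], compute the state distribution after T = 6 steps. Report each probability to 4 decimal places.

π = [0.1375, 0.2857, 0.2375, 0.3393]

t=0: π = [0.3750, 0.2500, 0.1250, 0.2500]
t=1: π = [0.0938, 0.2813, 0.2813, 0.3438]
t=2: π = [0.1484, 0.2852, 0.2266, 0.3398]
t=3: π = [0.1348, 0.2856, 0.2402, 0.3394]
t=4: π = [0.1382, 0.2857, 0.2368, 0.3393]
t=5: π = [0.1373, 0.2857, 0.2377, 0.3393]
t=6: π = [0.1375, 0.2857, 0.2375, 0.3393]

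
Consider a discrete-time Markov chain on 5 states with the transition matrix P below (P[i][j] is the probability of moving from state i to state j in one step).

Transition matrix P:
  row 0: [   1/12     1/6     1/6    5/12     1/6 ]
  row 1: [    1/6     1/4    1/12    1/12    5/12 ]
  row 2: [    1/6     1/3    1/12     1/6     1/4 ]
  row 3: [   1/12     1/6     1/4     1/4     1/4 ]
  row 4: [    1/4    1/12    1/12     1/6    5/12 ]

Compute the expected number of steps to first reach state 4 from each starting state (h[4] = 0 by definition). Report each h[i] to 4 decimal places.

First-step conditioning: h[4] = 0; for i ≠ 4, h[i] = 1 + Σ_k P[i][k]·h[k].
  h[0] = 1 + 1/12·h[0] + 1/6·h[1] + 1/6·h[2] + 5/12·h[3]
  h[1] = 1 + 1/6·h[0] + 1/4·h[1] + 1/12·h[2] + 1/12·h[3]
  h[2] = 1 + 1/6·h[0] + 1/3·h[1] + 1/12·h[2] + 1/6·h[3]
  h[3] = 1 + 1/12·h[0] + 1/6·h[1] + 1/4·h[2] + 1/4·h[3]
Solving the 4×4 linear system over states ≠ 4 gives exactly h = [114/29, 9498/3161, 11244/3161, 11454/3161, 0] (h[4] = 0 is the target).

h = [3.9310, 3.0047, 3.5571, 3.6235, 0.0000]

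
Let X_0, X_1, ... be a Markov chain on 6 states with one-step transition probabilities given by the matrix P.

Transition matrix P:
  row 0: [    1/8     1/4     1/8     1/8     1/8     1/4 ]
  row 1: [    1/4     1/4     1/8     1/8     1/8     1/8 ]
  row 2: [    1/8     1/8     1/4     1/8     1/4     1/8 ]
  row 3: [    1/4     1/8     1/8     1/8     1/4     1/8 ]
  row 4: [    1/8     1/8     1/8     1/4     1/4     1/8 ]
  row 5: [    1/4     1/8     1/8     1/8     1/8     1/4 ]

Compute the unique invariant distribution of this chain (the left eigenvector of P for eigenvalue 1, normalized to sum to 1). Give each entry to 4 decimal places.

π = [0.1859, 0.1694, 0.1429, 0.1481, 0.1844, 0.1694]

Balance equations π_j = Σ_i π_i·P[i][j]:
  π_0 = 1/8·π_0 + 1/4·π_1 + 1/8·π_2 + 1/4·π_3 + 1/8·π_4 + 1/4·π_5
  π_1 = 1/4·π_0 + 1/4·π_1 + 1/8·π_2 + 1/8·π_3 + 1/8·π_4 + 1/8·π_5
  π_2 = 1/8·π_0 + 1/8·π_1 + 1/4·π_2 + 1/8·π_3 + 1/8·π_4 + 1/8·π_5
  π_3 = 1/8·π_0 + 1/8·π_1 + 1/8·π_2 + 1/8·π_3 + 1/4·π_4 + 1/8·π_5
  π_4 = 1/8·π_0 + 1/8·π_1 + 1/4·π_2 + 1/4·π_3 + 1/4·π_4 + 1/8·π_5
  normalize: π_0 + π_1 + π_2 + π_3 + π_4 + π_5 = 1
Solving the linear system gives exactly π = [92/495, 587/3465, 1/7, 57/385, 71/385, 587/3465].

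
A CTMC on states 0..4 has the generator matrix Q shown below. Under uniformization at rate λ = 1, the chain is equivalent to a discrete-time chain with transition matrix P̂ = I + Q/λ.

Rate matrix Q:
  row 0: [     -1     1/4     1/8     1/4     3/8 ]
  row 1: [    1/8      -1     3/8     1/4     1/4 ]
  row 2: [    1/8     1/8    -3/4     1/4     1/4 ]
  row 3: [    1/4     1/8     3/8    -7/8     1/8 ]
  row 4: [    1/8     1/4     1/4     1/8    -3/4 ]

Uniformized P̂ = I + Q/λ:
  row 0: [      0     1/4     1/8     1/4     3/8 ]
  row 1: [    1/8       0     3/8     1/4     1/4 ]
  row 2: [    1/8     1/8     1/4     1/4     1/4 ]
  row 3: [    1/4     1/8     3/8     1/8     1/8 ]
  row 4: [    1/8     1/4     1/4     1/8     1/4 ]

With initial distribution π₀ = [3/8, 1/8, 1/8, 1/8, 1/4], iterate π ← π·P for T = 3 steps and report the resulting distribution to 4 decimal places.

π = [0.1313, 0.1533, 0.2749, 0.1968, 0.2437]

t=0: π = [0.3750, 0.1250, 0.1250, 0.1250, 0.2500]
t=1: π = [0.0938, 0.1875, 0.2344, 0.2031, 0.2813]
t=2: π = [0.1387, 0.1484, 0.2871, 0.1895, 0.2363]
t=3: π = [0.1313, 0.1533, 0.2749, 0.1968, 0.2437]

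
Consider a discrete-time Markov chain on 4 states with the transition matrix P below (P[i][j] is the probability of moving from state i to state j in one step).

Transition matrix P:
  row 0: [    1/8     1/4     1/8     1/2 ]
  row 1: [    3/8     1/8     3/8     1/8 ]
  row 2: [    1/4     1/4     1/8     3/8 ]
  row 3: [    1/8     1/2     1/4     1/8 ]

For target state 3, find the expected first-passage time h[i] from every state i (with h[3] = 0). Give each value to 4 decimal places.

First-step conditioning: h[3] = 0; for i ≠ 3, h[i] = 1 + Σ_k P[i][k]·h[k].
  h[0] = 1 + 1/8·h[0] + 1/4·h[1] + 1/8·h[2]
  h[1] = 1 + 3/8·h[0] + 1/8·h[1] + 3/8·h[2]
  h[2] = 1 + 1/4·h[0] + 1/4·h[1] + 1/8·h[2]
Solving the 3×3 linear system over states ≠ 3 gives exactly h = [576/227, 784/227, 648/227, 0] (h[3] = 0 is the target).

h = [2.5374, 3.4537, 2.8546, 0.0000]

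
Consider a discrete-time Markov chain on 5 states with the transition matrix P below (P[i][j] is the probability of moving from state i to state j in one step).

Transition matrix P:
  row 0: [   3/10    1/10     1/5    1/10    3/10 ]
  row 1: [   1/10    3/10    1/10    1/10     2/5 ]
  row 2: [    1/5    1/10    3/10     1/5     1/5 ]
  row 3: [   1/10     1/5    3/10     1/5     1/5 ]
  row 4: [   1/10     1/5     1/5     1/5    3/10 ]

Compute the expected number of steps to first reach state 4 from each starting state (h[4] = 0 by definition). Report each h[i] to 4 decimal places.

h = [3.5910, 3.0868, 4.0336, 3.9832, 0.0000]

First-step conditioning: h[4] = 0; for i ≠ 4, h[i] = 1 + Σ_k P[i][k]·h[k].
  h[0] = 1 + 3/10·h[0] + 1/10·h[1] + 1/5·h[2] + 1/10·h[3]
  h[1] = 1 + 1/10·h[0] + 3/10·h[1] + 1/10·h[2] + 1/10·h[3]
  h[2] = 1 + 1/5·h[0] + 1/10·h[1] + 3/10·h[2] + 1/5·h[3]
  h[3] = 1 + 1/10·h[0] + 1/5·h[1] + 3/10·h[2] + 1/5·h[3]
Solving the 4×4 linear system over states ≠ 4 gives exactly h = [1282/357, 1102/357, 480/119, 474/119, 0] (h[4] = 0 is the target).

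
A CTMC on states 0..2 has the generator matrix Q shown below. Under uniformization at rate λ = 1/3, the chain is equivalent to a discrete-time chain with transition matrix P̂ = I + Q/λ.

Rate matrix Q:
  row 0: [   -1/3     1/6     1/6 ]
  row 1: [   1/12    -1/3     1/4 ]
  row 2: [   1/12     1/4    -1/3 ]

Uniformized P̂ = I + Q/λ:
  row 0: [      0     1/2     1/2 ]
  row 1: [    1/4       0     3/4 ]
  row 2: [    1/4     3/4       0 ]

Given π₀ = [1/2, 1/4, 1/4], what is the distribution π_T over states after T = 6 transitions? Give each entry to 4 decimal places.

t=0: π = [0.5000, 0.2500, 0.2500]
t=1: π = [0.1250, 0.4375, 0.4375]
t=2: π = [0.2188, 0.3906, 0.3906]
t=3: π = [0.1953, 0.4023, 0.4023]
t=4: π = [0.2012, 0.3994, 0.3994]
t=5: π = [0.1997, 0.4001, 0.4001]
t=6: π = [0.2001, 0.4000, 0.4000]

π = [0.2001, 0.4000, 0.4000]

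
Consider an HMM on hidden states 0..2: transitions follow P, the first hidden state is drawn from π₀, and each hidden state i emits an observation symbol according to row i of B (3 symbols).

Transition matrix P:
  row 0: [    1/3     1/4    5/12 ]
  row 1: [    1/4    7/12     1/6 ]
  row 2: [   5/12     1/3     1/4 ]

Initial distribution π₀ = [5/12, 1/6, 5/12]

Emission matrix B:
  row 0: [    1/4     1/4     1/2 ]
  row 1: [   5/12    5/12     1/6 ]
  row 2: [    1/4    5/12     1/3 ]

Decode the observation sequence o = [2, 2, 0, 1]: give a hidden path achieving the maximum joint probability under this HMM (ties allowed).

path = [0, 2, 1, 1]

t=0: δ = [2.083e-01, 2.778e-02, 1.389e-01]  (obs o_0=2)
t=1: δ = [3.472e-02, 8.681e-03, 2.894e-02]  ψ = [0, 0, 0]  (obs o_1=2)
t=2: δ = [3.014e-03, 4.019e-03, 3.617e-03]  ψ = [2, 2, 0]  (obs o_2=0)
t=3: δ = [3.768e-04, 9.768e-04, 5.233e-04]  ψ = [2, 1, 0]  (obs o_3=1)
backtrack: best end state = 1; path = [0, 2, 1, 1]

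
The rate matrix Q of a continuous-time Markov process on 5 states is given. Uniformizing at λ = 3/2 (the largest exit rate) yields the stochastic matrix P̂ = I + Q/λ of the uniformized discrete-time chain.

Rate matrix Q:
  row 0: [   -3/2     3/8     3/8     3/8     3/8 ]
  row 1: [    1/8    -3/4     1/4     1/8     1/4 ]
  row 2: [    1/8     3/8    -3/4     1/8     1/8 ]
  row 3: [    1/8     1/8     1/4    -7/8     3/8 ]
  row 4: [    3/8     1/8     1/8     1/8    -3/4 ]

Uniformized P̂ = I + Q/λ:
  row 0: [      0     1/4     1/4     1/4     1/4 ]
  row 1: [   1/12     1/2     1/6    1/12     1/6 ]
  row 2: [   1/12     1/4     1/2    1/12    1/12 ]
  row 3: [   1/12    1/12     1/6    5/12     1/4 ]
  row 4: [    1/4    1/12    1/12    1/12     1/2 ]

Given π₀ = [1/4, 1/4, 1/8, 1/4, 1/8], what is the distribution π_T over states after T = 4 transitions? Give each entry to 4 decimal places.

t=0: π = [0.2500, 0.2500, 0.1250, 0.2500, 0.1250]
t=1: π = [0.0833, 0.2500, 0.2188, 0.2083, 0.2396]
t=2: π = [0.1163, 0.2378, 0.2266, 0.1667, 0.2526]
t=3: π = [0.1157, 0.2396, 0.2308, 0.1583, 0.2556]
t=4: π = [0.1163, 0.2409, 0.2320, 0.1554, 0.2555]

π = [0.1163, 0.2409, 0.2320, 0.1554, 0.2555]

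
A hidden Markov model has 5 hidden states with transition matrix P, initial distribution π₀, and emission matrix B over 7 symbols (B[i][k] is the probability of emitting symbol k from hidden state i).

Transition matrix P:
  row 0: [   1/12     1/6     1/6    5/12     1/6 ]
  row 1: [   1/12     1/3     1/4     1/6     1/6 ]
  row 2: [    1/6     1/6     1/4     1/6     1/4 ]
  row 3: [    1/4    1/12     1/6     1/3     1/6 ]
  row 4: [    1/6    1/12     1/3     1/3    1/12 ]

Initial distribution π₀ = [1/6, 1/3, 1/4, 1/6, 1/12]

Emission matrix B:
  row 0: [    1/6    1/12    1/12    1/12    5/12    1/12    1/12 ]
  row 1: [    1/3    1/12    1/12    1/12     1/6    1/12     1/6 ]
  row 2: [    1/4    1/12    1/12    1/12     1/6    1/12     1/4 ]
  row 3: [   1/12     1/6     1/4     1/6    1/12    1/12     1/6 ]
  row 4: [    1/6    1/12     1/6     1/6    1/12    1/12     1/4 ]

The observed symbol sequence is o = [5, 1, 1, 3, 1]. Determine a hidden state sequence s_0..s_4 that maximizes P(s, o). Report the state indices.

path = [0, 3, 3, 3, 3]

t=0: δ = [1.389e-02, 2.778e-02, 2.083e-02, 1.389e-02, 6.944e-03]  (obs o_0=5)
t=1: δ = [2.894e-04, 7.716e-04, 5.787e-04, 9.645e-04, 4.340e-04]  ψ = [2, 1, 1, 0, 2]  (obs o_1=1)
t=2: δ = [2.009e-05, 2.143e-05, 1.608e-05, 5.358e-05, 1.340e-05]  ψ = [3, 1, 1, 3, 3]  (obs o_2=1)
t=3: δ = [1.116e-06, 5.954e-07, 7.442e-07, 2.977e-06, 1.488e-06]  ψ = [3, 1, 3, 3, 3]  (obs o_3=3)
t=4: δ = [6.202e-08, 2.067e-08, 4.135e-08, 1.654e-07, 4.135e-08]  ψ = [3, 3, 3, 3, 3]  (obs o_4=1)
backtrack: best end state = 3; path = [0, 3, 3, 3, 3]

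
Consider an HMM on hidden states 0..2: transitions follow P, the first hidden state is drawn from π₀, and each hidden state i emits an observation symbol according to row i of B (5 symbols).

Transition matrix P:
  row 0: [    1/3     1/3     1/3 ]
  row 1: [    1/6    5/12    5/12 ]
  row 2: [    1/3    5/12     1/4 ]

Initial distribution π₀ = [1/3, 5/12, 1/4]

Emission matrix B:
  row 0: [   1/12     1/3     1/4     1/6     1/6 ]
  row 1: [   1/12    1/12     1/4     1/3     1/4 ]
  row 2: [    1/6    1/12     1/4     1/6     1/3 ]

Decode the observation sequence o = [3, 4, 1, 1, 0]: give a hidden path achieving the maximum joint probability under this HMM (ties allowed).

path = [1, 2, 0, 0, 2]

t=0: δ = [5.556e-02, 1.389e-01, 4.167e-02]  (obs o_0=3)
t=1: δ = [3.858e-03, 1.447e-02, 1.929e-02]  ψ = [1, 1, 1]  (obs o_1=4)
t=2: δ = [2.143e-03, 6.698e-04, 5.023e-04]  ψ = [2, 2, 1]  (obs o_2=1)
t=3: δ = [2.381e-04, 5.954e-05, 5.954e-05]  ψ = [0, 0, 0]  (obs o_3=1)
t=4: δ = [6.615e-06, 6.615e-06, 1.323e-05]  ψ = [0, 0, 0]  (obs o_4=0)
backtrack: best end state = 2; path = [1, 2, 0, 0, 2]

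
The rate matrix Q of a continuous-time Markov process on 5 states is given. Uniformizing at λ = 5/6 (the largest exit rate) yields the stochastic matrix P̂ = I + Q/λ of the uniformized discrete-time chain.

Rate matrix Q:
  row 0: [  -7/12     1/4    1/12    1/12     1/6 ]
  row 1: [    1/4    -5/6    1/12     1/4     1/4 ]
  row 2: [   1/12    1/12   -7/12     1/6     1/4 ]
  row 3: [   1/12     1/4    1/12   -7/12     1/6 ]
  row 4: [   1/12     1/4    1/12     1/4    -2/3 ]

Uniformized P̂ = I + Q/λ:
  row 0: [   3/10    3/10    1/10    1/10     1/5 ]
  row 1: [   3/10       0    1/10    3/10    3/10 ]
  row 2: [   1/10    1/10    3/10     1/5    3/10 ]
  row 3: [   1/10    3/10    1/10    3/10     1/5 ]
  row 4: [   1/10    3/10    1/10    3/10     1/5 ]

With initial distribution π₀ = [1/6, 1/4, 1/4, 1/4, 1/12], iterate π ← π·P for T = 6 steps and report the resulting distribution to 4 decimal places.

π = [0.1778, 0.2116, 0.1250, 0.2519, 0.2336]

t=0: π = [0.1667, 0.2500, 0.2500, 0.2500, 0.0833]
t=1: π = [0.1833, 0.1750, 0.1500, 0.2417, 0.2500]
t=2: π = [0.1717, 0.2175, 0.1300, 0.2483, 0.2325]
t=3: π = [0.1778, 0.2088, 0.1260, 0.2527, 0.2348]
t=4: π = [0.1773, 0.2122, 0.1252, 0.2518, 0.2335]
t=5: π = [0.1779, 0.2113, 0.1250, 0.2520, 0.2337]
t=6: π = [0.1778, 0.2116, 0.1250, 0.2519, 0.2336]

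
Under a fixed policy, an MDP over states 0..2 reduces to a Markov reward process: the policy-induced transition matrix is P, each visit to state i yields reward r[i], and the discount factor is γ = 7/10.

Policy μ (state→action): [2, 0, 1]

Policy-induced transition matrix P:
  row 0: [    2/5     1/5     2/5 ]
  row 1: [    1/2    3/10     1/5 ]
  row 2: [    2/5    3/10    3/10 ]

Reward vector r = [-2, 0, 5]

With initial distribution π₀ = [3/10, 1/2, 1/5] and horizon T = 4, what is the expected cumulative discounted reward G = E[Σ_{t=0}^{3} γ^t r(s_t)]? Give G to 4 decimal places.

t=0: π = [0.3000, 0.5000, 0.2000], E[r] = 0.4000, γ^t·E[r] = 0.400000, running G = 0.400000
t=1: π = [0.4500, 0.2700, 0.2800], E[r] = 0.5000, γ^t·E[r] = 0.350000, running G = 0.750000
t=2: π = [0.4270, 0.2550, 0.3180], E[r] = 0.7360, γ^t·E[r] = 0.360640, running G = 1.110640
t=3: π = [0.4255, 0.2573, 0.3172], E[r] = 0.7350, γ^t·E[r] = 0.252105, running G = 1.362745

G = 1.3627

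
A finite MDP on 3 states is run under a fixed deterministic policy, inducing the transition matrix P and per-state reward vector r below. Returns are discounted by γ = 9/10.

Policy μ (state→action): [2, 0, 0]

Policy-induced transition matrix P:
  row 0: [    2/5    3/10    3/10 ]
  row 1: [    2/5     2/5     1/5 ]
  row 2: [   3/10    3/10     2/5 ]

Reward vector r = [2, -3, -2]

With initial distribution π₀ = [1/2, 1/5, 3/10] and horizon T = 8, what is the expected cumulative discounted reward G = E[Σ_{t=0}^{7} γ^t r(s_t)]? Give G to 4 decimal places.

t=0: π = [0.5000, 0.2000, 0.3000], E[r] = -0.2000, γ^t·E[r] = -0.200000, running G = -0.200000
t=1: π = [0.3700, 0.3200, 0.3100], E[r] = -0.8400, γ^t·E[r] = -0.756000, running G = -0.956000
t=2: π = [0.3690, 0.3320, 0.2990], E[r] = -0.8560, γ^t·E[r] = -0.693360, running G = -1.649360
t=3: π = [0.3701, 0.3332, 0.2967], E[r] = -0.8528, γ^t·E[r] = -0.621691, running G = -2.271051
t=4: π = [0.3703, 0.3333, 0.2964], E[r] = -0.8520, γ^t·E[r] = -0.558997, running G = -2.830048
t=5: π = [0.3704, 0.3333, 0.2963], E[r] = -0.8519, γ^t·E[r] = -0.503022, running G = -3.333070
t=6: π = [0.3704, 0.3333, 0.2963], E[r] = -0.8519, γ^t·E[r] = -0.452710, running G = -3.785781
t=7: π = [0.3704, 0.3333, 0.2963], E[r] = -0.8519, γ^t·E[r] = -0.407438, running G = -4.193219

G = -4.1932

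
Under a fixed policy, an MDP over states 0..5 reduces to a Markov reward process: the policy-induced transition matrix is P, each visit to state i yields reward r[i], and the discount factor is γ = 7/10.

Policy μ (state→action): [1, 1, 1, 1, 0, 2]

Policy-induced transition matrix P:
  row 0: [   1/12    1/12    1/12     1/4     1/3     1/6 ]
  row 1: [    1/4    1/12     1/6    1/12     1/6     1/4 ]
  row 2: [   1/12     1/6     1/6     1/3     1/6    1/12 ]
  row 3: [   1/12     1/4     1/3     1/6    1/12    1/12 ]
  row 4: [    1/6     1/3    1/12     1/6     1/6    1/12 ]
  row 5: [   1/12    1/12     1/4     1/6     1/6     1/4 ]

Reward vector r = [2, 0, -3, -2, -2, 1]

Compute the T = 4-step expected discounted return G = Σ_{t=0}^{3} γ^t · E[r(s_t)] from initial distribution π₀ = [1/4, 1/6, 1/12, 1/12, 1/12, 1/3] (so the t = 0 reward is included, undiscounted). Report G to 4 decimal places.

G = -1.1254

t=0: π = [0.2500, 0.1667, 0.0833, 0.0833, 0.0833, 0.3333], E[r] = 0.2500, γ^t·E[r] = 0.250000, running G = 0.250000
t=1: π = [0.1181, 0.1250, 0.1806, 0.1875, 0.2014, 0.1875], E[r] = -0.8958, γ^t·E[r] = -0.627083, running G = -0.377083
t=2: π = [0.1209, 0.1800, 0.1869, 0.1962, 0.1707, 0.1453], E[r] = -0.9074, γ^t·E[r] = -0.444630, running G = -0.821713
t=3: π = [0.1276, 0.1743, 0.1872, 0.1929, 0.1705, 0.1476], E[r] = -0.8855, γ^t·E[r] = -0.303731, running G = -1.125444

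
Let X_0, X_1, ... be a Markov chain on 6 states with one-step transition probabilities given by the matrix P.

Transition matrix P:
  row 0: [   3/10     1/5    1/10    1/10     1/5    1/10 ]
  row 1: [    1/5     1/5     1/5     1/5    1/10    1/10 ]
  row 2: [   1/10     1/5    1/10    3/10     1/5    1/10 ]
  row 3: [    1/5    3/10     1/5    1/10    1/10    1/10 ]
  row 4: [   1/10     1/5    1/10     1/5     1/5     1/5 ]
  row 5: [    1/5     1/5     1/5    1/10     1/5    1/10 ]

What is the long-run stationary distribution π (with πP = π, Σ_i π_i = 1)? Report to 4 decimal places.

π = [0.1876, 0.2168, 0.1501, 0.1678, 0.1615, 0.1162]

Balance equations π_j = Σ_i π_i·P[i][j]:
  π_0 = 3/10·π_0 + 1/5·π_1 + 1/10·π_2 + 1/5·π_3 + 1/10·π_4 + 1/5·π_5
  π_1 = 1/5·π_0 + 1/5·π_1 + 1/5·π_2 + 3/10·π_3 + 1/5·π_4 + 1/5·π_5
  π_2 = 1/10·π_0 + 1/5·π_1 + 1/10·π_2 + 1/5·π_3 + 1/10·π_4 + 1/5·π_5
  π_3 = 1/10·π_0 + 1/5·π_1 + 3/10·π_2 + 1/10·π_3 + 1/5·π_4 + 1/10·π_5
  π_4 = 1/5·π_0 + 1/10·π_1 + 1/5·π_2 + 1/10·π_3 + 1/5·π_4 + 1/5·π_5
  normalize: π_0 + π_1 + π_2 + π_3 + π_4 + π_5 = 1
Solving the linear system gives exactly π = [835/4451, 10614/48961, 668/4451, 8218/48961, 719/4451, 517/4451].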